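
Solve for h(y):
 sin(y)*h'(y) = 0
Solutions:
 h(y) = C1


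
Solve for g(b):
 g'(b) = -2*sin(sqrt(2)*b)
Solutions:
 g(b) = C1 + sqrt(2)*cos(sqrt(2)*b)


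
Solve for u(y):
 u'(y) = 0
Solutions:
 u(y) = C1


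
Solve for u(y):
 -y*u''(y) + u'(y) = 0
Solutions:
 u(y) = C1 + C2*y^2


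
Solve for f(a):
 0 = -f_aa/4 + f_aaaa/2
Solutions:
 f(a) = C1 + C2*a + C3*exp(-sqrt(2)*a/2) + C4*exp(sqrt(2)*a/2)


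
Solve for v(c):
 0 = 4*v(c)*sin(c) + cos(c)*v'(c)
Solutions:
 v(c) = C1*cos(c)^4


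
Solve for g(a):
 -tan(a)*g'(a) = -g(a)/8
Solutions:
 g(a) = C1*sin(a)^(1/8)


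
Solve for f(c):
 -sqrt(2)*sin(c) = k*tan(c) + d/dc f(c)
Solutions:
 f(c) = C1 + k*log(cos(c)) + sqrt(2)*cos(c)


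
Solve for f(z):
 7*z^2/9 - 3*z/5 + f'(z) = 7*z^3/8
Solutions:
 f(z) = C1 + 7*z^4/32 - 7*z^3/27 + 3*z^2/10


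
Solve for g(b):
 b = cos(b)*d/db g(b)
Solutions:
 g(b) = C1 + Integral(b/cos(b), b)


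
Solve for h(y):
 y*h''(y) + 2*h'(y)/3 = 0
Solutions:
 h(y) = C1 + C2*y^(1/3)


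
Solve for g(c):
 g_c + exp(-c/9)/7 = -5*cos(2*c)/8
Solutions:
 g(c) = C1 - 5*sin(2*c)/16 + 9*exp(-c/9)/7


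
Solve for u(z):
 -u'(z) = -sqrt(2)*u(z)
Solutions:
 u(z) = C1*exp(sqrt(2)*z)


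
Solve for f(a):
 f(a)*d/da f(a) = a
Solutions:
 f(a) = -sqrt(C1 + a^2)
 f(a) = sqrt(C1 + a^2)


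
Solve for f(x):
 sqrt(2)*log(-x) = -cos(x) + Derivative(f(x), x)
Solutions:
 f(x) = C1 + sqrt(2)*x*(log(-x) - 1) + sin(x)


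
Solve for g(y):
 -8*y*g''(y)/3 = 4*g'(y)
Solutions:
 g(y) = C1 + C2/sqrt(y)


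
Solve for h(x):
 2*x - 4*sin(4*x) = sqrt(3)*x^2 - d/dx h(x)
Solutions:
 h(x) = C1 + sqrt(3)*x^3/3 - x^2 - cos(4*x)


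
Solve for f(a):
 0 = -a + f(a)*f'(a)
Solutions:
 f(a) = -sqrt(C1 + a^2)
 f(a) = sqrt(C1 + a^2)


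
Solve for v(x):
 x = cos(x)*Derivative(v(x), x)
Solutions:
 v(x) = C1 + Integral(x/cos(x), x)


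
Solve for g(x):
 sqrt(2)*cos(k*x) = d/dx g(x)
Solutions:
 g(x) = C1 + sqrt(2)*sin(k*x)/k


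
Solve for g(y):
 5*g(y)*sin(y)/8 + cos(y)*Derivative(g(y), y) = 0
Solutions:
 g(y) = C1*cos(y)^(5/8)


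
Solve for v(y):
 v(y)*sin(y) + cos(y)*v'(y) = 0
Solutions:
 v(y) = C1*cos(y)


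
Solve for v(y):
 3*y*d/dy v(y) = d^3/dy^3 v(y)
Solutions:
 v(y) = C1 + Integral(C2*airyai(3^(1/3)*y) + C3*airybi(3^(1/3)*y), y)


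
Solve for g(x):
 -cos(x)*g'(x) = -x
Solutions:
 g(x) = C1 + Integral(x/cos(x), x)


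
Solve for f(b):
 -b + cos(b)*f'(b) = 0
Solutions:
 f(b) = C1 + Integral(b/cos(b), b)


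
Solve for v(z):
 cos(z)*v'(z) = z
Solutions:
 v(z) = C1 + Integral(z/cos(z), z)


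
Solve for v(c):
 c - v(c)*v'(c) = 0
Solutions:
 v(c) = -sqrt(C1 + c^2)
 v(c) = sqrt(C1 + c^2)


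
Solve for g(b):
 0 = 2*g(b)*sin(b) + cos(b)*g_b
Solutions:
 g(b) = C1*cos(b)^2


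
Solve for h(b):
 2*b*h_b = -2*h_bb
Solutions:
 h(b) = C1 + C2*erf(sqrt(2)*b/2)


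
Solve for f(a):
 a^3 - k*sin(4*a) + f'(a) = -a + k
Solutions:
 f(a) = C1 - a^4/4 - a^2/2 + a*k - k*cos(4*a)/4


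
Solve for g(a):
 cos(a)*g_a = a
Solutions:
 g(a) = C1 + Integral(a/cos(a), a)


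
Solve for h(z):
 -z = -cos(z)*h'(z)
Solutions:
 h(z) = C1 + Integral(z/cos(z), z)


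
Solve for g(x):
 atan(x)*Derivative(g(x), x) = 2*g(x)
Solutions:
 g(x) = C1*exp(2*Integral(1/atan(x), x))


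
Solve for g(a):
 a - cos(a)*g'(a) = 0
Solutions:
 g(a) = C1 + Integral(a/cos(a), a)


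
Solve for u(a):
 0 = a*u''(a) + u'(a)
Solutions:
 u(a) = C1 + C2*log(a)


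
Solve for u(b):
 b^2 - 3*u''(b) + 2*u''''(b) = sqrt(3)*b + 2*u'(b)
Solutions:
 u(b) = C1 + C2*exp(-2^(1/3)*b*(2^(1/3)/(sqrt(2) + 2)^(1/3) + (sqrt(2) + 2)^(1/3))/4)*sin(2^(1/3)*sqrt(3)*b*(-(sqrt(2) + 2)^(1/3) + 2^(1/3)/(sqrt(2) + 2)^(1/3))/4) + C3*exp(-2^(1/3)*b*(2^(1/3)/(sqrt(2) + 2)^(1/3) + (sqrt(2) + 2)^(1/3))/4)*cos(2^(1/3)*sqrt(3)*b*(-(sqrt(2) + 2)^(1/3) + 2^(1/3)/(sqrt(2) + 2)^(1/3))/4) + C4*exp(2^(1/3)*b*(2^(1/3)/(sqrt(2) + 2)^(1/3) + (sqrt(2) + 2)^(1/3))/2) + b^3/6 - 3*b^2/4 - sqrt(3)*b^2/4 + 3*sqrt(3)*b/4 + 9*b/4


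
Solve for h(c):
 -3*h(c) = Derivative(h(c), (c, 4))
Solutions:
 h(c) = (C1*sin(sqrt(2)*3^(1/4)*c/2) + C2*cos(sqrt(2)*3^(1/4)*c/2))*exp(-sqrt(2)*3^(1/4)*c/2) + (C3*sin(sqrt(2)*3^(1/4)*c/2) + C4*cos(sqrt(2)*3^(1/4)*c/2))*exp(sqrt(2)*3^(1/4)*c/2)


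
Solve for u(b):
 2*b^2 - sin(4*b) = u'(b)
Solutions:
 u(b) = C1 + 2*b^3/3 + cos(4*b)/4


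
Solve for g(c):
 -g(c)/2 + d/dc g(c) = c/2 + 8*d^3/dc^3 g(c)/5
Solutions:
 g(c) = C1*exp(30^(1/3)*c*(30^(1/3)/(sqrt(51) + 9)^(1/3) + (sqrt(51) + 9)^(1/3))/24)*sin(10^(1/3)*3^(1/6)*c*(-3^(2/3)*(sqrt(51) + 9)^(1/3) + 3*10^(1/3)/(sqrt(51) + 9)^(1/3))/24) + C2*exp(30^(1/3)*c*(30^(1/3)/(sqrt(51) + 9)^(1/3) + (sqrt(51) + 9)^(1/3))/24)*cos(10^(1/3)*3^(1/6)*c*(-3^(2/3)*(sqrt(51) + 9)^(1/3) + 3*10^(1/3)/(sqrt(51) + 9)^(1/3))/24) + C3*exp(-30^(1/3)*c*(30^(1/3)/(sqrt(51) + 9)^(1/3) + (sqrt(51) + 9)^(1/3))/12) - c - 2


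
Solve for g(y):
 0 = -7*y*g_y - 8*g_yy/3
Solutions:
 g(y) = C1 + C2*erf(sqrt(21)*y/4)


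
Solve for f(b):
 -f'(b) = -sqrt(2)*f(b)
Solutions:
 f(b) = C1*exp(sqrt(2)*b)


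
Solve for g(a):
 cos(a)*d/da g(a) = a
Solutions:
 g(a) = C1 + Integral(a/cos(a), a)


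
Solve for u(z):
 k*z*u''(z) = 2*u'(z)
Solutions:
 u(z) = C1 + z^(((re(k) + 2)*re(k) + im(k)^2)/(re(k)^2 + im(k)^2))*(C2*sin(2*log(z)*Abs(im(k))/(re(k)^2 + im(k)^2)) + C3*cos(2*log(z)*im(k)/(re(k)^2 + im(k)^2)))


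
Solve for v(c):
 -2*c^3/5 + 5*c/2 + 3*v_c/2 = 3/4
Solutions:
 v(c) = C1 + c^4/15 - 5*c^2/6 + c/2


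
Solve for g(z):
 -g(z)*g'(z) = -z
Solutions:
 g(z) = -sqrt(C1 + z^2)
 g(z) = sqrt(C1 + z^2)


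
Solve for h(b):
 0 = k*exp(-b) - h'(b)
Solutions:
 h(b) = C1 - k*exp(-b)


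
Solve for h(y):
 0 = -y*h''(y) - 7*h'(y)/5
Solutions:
 h(y) = C1 + C2/y^(2/5)


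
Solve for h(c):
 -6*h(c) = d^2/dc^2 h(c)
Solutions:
 h(c) = C1*sin(sqrt(6)*c) + C2*cos(sqrt(6)*c)


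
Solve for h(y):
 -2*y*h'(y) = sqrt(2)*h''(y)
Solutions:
 h(y) = C1 + C2*erf(2^(3/4)*y/2)


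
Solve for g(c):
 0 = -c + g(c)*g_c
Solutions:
 g(c) = -sqrt(C1 + c^2)
 g(c) = sqrt(C1 + c^2)


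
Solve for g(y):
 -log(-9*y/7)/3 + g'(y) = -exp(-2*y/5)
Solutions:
 g(y) = C1 + y*log(-y)/3 + y*(-log(7) - 1 + 2*log(3))/3 + 5*exp(-2*y/5)/2


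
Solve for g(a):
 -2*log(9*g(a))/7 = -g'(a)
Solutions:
 -7*Integral(1/(log(_y) + 2*log(3)), (_y, g(a)))/2 = C1 - a


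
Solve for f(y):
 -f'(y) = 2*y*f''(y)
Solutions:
 f(y) = C1 + C2*sqrt(y)


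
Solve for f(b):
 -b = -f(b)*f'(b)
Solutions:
 f(b) = -sqrt(C1 + b^2)
 f(b) = sqrt(C1 + b^2)


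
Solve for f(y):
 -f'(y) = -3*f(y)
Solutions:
 f(y) = C1*exp(3*y)


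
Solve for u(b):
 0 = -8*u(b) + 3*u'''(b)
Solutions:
 u(b) = C3*exp(2*3^(2/3)*b/3) + (C1*sin(3^(1/6)*b) + C2*cos(3^(1/6)*b))*exp(-3^(2/3)*b/3)


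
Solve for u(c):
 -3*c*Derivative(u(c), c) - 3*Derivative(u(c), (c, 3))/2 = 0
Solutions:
 u(c) = C1 + Integral(C2*airyai(-2^(1/3)*c) + C3*airybi(-2^(1/3)*c), c)


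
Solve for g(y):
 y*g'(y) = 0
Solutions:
 g(y) = C1


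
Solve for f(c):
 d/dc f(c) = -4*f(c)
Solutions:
 f(c) = C1*exp(-4*c)


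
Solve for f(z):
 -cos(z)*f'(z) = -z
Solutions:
 f(z) = C1 + Integral(z/cos(z), z)


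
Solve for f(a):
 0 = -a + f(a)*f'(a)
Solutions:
 f(a) = -sqrt(C1 + a^2)
 f(a) = sqrt(C1 + a^2)


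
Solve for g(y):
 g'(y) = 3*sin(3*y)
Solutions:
 g(y) = C1 - cos(3*y)


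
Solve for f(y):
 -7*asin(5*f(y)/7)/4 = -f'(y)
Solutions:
 Integral(1/asin(5*_y/7), (_y, f(y))) = C1 + 7*y/4


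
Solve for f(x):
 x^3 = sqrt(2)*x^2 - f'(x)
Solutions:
 f(x) = C1 - x^4/4 + sqrt(2)*x^3/3


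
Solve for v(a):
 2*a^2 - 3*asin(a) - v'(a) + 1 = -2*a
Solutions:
 v(a) = C1 + 2*a^3/3 + a^2 - 3*a*asin(a) + a - 3*sqrt(1 - a^2)


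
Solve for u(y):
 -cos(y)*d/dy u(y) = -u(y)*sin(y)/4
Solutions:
 u(y) = C1/cos(y)^(1/4)


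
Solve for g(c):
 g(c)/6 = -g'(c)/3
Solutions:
 g(c) = C1*exp(-c/2)


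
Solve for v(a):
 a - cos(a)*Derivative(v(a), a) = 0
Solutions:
 v(a) = C1 + Integral(a/cos(a), a)


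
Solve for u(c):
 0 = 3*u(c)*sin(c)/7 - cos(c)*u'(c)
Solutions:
 u(c) = C1/cos(c)^(3/7)


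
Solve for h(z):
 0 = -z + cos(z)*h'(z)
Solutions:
 h(z) = C1 + Integral(z/cos(z), z)


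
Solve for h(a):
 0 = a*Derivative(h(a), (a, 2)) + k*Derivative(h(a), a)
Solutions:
 h(a) = C1 + a^(1 - re(k))*(C2*sin(log(a)*Abs(im(k))) + C3*cos(log(a)*im(k)))


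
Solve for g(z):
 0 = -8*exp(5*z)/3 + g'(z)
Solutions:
 g(z) = C1 + 8*exp(5*z)/15


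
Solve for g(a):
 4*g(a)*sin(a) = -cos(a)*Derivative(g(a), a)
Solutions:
 g(a) = C1*cos(a)^4


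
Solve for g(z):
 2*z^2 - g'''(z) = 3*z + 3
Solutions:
 g(z) = C1 + C2*z + C3*z^2 + z^5/30 - z^4/8 - z^3/2


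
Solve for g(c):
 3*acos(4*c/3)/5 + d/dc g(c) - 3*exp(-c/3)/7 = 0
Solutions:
 g(c) = C1 - 3*c*acos(4*c/3)/5 + 3*sqrt(9 - 16*c^2)/20 - 9*exp(-c/3)/7


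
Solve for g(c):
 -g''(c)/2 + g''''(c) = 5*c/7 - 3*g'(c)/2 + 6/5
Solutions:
 g(c) = C1 + C2*exp(6^(1/3)*c*(6^(1/3)/(sqrt(723) + 27)^(1/3) + (sqrt(723) + 27)^(1/3))/12)*sin(2^(1/3)*3^(1/6)*c*(-3^(2/3)*(sqrt(723) + 27)^(1/3) + 3*2^(1/3)/(sqrt(723) + 27)^(1/3))/12) + C3*exp(6^(1/3)*c*(6^(1/3)/(sqrt(723) + 27)^(1/3) + (sqrt(723) + 27)^(1/3))/12)*cos(2^(1/3)*3^(1/6)*c*(-3^(2/3)*(sqrt(723) + 27)^(1/3) + 3*2^(1/3)/(sqrt(723) + 27)^(1/3))/12) + C4*exp(-6^(1/3)*c*(6^(1/3)/(sqrt(723) + 27)^(1/3) + (sqrt(723) + 27)^(1/3))/6) + 5*c^2/21 + 302*c/315


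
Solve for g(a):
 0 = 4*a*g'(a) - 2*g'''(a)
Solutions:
 g(a) = C1 + Integral(C2*airyai(2^(1/3)*a) + C3*airybi(2^(1/3)*a), a)


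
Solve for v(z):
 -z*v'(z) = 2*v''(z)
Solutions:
 v(z) = C1 + C2*erf(z/2)


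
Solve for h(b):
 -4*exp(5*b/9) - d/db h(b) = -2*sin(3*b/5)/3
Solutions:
 h(b) = C1 - 36*exp(5*b/9)/5 - 10*cos(3*b/5)/9


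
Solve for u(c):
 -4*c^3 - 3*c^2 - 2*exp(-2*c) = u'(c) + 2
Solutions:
 u(c) = C1 - c^4 - c^3 - 2*c + exp(-2*c)


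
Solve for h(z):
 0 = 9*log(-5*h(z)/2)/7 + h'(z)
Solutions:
 7*Integral(1/(log(-_y) - log(2) + log(5)), (_y, h(z)))/9 = C1 - z


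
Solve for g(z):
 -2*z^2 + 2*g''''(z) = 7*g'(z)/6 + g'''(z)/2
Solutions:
 g(z) = C1 + C2*exp(z*(-(12*sqrt(1771) + 505)^(1/3) - 1/(12*sqrt(1771) + 505)^(1/3) + 2)/24)*sin(sqrt(3)*z*(-(12*sqrt(1771) + 505)^(1/3) + (12*sqrt(1771) + 505)^(-1/3))/24) + C3*exp(z*(-(12*sqrt(1771) + 505)^(1/3) - 1/(12*sqrt(1771) + 505)^(1/3) + 2)/24)*cos(sqrt(3)*z*(-(12*sqrt(1771) + 505)^(1/3) + (12*sqrt(1771) + 505)^(-1/3))/24) + C4*exp(z*((12*sqrt(1771) + 505)^(-1/3) + 1 + (12*sqrt(1771) + 505)^(1/3))/12) - 4*z^3/7 + 72*z/49


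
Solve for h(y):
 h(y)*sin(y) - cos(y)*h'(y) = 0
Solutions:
 h(y) = C1/cos(y)


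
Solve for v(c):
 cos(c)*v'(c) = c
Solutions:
 v(c) = C1 + Integral(c/cos(c), c)


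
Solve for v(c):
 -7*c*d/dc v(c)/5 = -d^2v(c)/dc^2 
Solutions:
 v(c) = C1 + C2*erfi(sqrt(70)*c/10)


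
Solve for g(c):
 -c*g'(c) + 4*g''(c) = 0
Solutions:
 g(c) = C1 + C2*erfi(sqrt(2)*c/4)


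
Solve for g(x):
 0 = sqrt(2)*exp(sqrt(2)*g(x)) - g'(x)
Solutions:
 g(x) = sqrt(2)*(2*log(-1/(C1 + sqrt(2)*x)) - log(2))/4


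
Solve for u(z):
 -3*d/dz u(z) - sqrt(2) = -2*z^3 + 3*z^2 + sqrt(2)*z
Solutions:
 u(z) = C1 + z^4/6 - z^3/3 - sqrt(2)*z^2/6 - sqrt(2)*z/3


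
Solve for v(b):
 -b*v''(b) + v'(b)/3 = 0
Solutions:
 v(b) = C1 + C2*b^(4/3)


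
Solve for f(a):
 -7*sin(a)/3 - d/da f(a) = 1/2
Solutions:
 f(a) = C1 - a/2 + 7*cos(a)/3


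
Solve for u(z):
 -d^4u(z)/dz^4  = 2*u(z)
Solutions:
 u(z) = (C1*sin(2^(3/4)*z/2) + C2*cos(2^(3/4)*z/2))*exp(-2^(3/4)*z/2) + (C3*sin(2^(3/4)*z/2) + C4*cos(2^(3/4)*z/2))*exp(2^(3/4)*z/2)


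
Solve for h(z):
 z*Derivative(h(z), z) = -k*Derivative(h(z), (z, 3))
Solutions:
 h(z) = C1 + Integral(C2*airyai(z*(-1/k)^(1/3)) + C3*airybi(z*(-1/k)^(1/3)), z)


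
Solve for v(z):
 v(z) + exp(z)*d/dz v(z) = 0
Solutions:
 v(z) = C1*exp(exp(-z))


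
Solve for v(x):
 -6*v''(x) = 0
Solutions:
 v(x) = C1 + C2*x


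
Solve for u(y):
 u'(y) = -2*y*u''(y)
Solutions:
 u(y) = C1 + C2*sqrt(y)


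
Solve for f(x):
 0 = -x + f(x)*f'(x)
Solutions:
 f(x) = -sqrt(C1 + x^2)
 f(x) = sqrt(C1 + x^2)


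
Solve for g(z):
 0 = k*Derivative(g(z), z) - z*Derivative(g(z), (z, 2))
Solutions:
 g(z) = C1 + z^(re(k) + 1)*(C2*sin(log(z)*Abs(im(k))) + C3*cos(log(z)*im(k)))


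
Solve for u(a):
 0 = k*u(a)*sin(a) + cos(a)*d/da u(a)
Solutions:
 u(a) = C1*exp(k*log(cos(a)))


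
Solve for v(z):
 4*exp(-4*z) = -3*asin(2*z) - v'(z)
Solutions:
 v(z) = C1 - 3*z*asin(2*z) - 3*sqrt(1 - 4*z^2)/2 + exp(-4*z)


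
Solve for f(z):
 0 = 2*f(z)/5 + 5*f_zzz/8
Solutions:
 f(z) = C3*exp(-2*10^(1/3)*z/5) + (C1*sin(10^(1/3)*sqrt(3)*z/5) + C2*cos(10^(1/3)*sqrt(3)*z/5))*exp(10^(1/3)*z/5)


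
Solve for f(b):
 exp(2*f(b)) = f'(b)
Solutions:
 f(b) = log(-sqrt(-1/(C1 + b))) - log(2)/2
 f(b) = log(-1/(C1 + b))/2 - log(2)/2


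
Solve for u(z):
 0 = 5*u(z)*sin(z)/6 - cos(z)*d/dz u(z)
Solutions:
 u(z) = C1/cos(z)^(5/6)


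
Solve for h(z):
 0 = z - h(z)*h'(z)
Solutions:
 h(z) = -sqrt(C1 + z^2)
 h(z) = sqrt(C1 + z^2)


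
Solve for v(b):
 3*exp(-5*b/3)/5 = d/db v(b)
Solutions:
 v(b) = C1 - 9*exp(-5*b/3)/25


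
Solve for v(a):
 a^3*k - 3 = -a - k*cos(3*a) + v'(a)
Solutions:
 v(a) = C1 + a^4*k/4 + a^2/2 - 3*a + k*sin(3*a)/3


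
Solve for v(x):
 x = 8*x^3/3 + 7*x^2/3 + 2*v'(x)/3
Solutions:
 v(x) = C1 - x^4 - 7*x^3/6 + 3*x^2/4


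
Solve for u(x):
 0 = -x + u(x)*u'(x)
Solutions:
 u(x) = -sqrt(C1 + x^2)
 u(x) = sqrt(C1 + x^2)


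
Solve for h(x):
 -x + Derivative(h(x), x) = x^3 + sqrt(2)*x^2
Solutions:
 h(x) = C1 + x^4/4 + sqrt(2)*x^3/3 + x^2/2


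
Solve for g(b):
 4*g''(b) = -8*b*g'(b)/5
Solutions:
 g(b) = C1 + C2*erf(sqrt(5)*b/5)


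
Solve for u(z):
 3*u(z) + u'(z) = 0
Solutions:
 u(z) = C1*exp(-3*z)


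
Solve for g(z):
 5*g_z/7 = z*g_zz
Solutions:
 g(z) = C1 + C2*z^(12/7)


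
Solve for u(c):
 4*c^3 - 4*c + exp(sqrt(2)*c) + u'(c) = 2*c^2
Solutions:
 u(c) = C1 - c^4 + 2*c^3/3 + 2*c^2 - sqrt(2)*exp(sqrt(2)*c)/2


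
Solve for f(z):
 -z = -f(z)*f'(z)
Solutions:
 f(z) = -sqrt(C1 + z^2)
 f(z) = sqrt(C1 + z^2)


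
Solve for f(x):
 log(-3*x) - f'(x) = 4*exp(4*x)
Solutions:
 f(x) = C1 + x*log(-x) + x*(-1 + log(3)) - exp(4*x)


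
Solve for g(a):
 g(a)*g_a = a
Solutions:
 g(a) = -sqrt(C1 + a^2)
 g(a) = sqrt(C1 + a^2)


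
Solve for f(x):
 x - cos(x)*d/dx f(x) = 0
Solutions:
 f(x) = C1 + Integral(x/cos(x), x)


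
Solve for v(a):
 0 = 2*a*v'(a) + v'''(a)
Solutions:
 v(a) = C1 + Integral(C2*airyai(-2^(1/3)*a) + C3*airybi(-2^(1/3)*a), a)


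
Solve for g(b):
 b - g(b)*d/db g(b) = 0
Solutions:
 g(b) = -sqrt(C1 + b^2)
 g(b) = sqrt(C1 + b^2)


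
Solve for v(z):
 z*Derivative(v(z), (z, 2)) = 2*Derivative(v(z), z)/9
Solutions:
 v(z) = C1 + C2*z^(11/9)


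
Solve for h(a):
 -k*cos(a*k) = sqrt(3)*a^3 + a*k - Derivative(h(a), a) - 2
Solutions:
 h(a) = C1 + sqrt(3)*a^4/4 + a^2*k/2 - 2*a + sin(a*k)


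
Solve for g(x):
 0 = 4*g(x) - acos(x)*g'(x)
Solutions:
 g(x) = C1*exp(4*Integral(1/acos(x), x))


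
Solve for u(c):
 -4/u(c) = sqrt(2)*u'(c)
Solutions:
 u(c) = -sqrt(C1 - 4*sqrt(2)*c)
 u(c) = sqrt(C1 - 4*sqrt(2)*c)


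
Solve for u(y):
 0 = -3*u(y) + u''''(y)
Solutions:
 u(y) = C1*exp(-3^(1/4)*y) + C2*exp(3^(1/4)*y) + C3*sin(3^(1/4)*y) + C4*cos(3^(1/4)*y)


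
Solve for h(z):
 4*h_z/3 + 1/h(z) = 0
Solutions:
 h(z) = -sqrt(C1 - 6*z)/2
 h(z) = sqrt(C1 - 6*z)/2


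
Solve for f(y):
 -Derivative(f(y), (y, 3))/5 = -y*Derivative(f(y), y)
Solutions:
 f(y) = C1 + Integral(C2*airyai(5^(1/3)*y) + C3*airybi(5^(1/3)*y), y)


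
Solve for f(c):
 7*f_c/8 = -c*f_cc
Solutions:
 f(c) = C1 + C2*c^(1/8)


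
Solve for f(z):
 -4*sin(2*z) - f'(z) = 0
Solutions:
 f(z) = C1 + 2*cos(2*z)


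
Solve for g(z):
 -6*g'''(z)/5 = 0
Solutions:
 g(z) = C1 + C2*z + C3*z^2


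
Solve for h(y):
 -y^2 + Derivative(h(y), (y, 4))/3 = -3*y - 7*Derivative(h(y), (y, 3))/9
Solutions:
 h(y) = C1 + C2*y + C3*y^2 + C4*exp(-7*y/3) + 3*y^5/140 - 81*y^4/392 + 243*y^3/686


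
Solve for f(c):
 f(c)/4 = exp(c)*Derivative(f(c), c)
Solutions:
 f(c) = C1*exp(-exp(-c)/4)


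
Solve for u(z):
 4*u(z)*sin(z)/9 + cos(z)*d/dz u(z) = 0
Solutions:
 u(z) = C1*cos(z)^(4/9)


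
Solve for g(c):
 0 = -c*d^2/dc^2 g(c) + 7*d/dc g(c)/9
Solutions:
 g(c) = C1 + C2*c^(16/9)


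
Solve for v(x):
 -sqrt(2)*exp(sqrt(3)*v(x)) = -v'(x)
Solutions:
 v(x) = sqrt(3)*(2*log(-1/(C1 + sqrt(2)*x)) - log(3))/6


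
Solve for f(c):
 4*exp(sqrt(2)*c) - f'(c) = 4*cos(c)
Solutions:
 f(c) = C1 + 2*sqrt(2)*exp(sqrt(2)*c) - 4*sin(c)


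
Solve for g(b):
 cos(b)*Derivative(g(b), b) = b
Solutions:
 g(b) = C1 + Integral(b/cos(b), b)


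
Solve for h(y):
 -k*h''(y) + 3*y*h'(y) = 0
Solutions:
 h(y) = C1 + C2*erf(sqrt(6)*y*sqrt(-1/k)/2)/sqrt(-1/k)


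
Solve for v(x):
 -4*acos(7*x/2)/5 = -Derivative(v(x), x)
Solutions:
 v(x) = C1 + 4*x*acos(7*x/2)/5 - 4*sqrt(4 - 49*x^2)/35


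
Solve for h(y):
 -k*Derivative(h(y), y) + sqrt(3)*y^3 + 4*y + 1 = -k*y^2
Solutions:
 h(y) = C1 + y^3/3 + sqrt(3)*y^4/(4*k) + 2*y^2/k + y/k


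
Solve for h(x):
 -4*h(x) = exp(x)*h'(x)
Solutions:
 h(x) = C1*exp(4*exp(-x))


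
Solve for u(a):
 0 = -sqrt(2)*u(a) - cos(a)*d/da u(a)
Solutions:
 u(a) = C1*(sin(a) - 1)^(sqrt(2)/2)/(sin(a) + 1)^(sqrt(2)/2)


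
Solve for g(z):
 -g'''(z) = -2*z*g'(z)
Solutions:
 g(z) = C1 + Integral(C2*airyai(2^(1/3)*z) + C3*airybi(2^(1/3)*z), z)


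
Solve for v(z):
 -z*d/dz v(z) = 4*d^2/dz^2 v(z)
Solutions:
 v(z) = C1 + C2*erf(sqrt(2)*z/4)


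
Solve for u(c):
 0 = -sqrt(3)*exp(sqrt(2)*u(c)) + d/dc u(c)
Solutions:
 u(c) = sqrt(2)*(2*log(-1/(C1 + sqrt(3)*c)) - log(2))/4


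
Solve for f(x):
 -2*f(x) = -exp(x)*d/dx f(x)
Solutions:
 f(x) = C1*exp(-2*exp(-x))


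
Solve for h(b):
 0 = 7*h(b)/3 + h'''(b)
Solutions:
 h(b) = C3*exp(-3^(2/3)*7^(1/3)*b/3) + (C1*sin(3^(1/6)*7^(1/3)*b/2) + C2*cos(3^(1/6)*7^(1/3)*b/2))*exp(3^(2/3)*7^(1/3)*b/6)


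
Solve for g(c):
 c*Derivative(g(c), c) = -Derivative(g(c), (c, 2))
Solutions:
 g(c) = C1 + C2*erf(sqrt(2)*c/2)


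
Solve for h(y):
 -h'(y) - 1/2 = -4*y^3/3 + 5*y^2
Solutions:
 h(y) = C1 + y^4/3 - 5*y^3/3 - y/2


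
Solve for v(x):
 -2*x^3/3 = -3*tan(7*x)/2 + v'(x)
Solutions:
 v(x) = C1 - x^4/6 - 3*log(cos(7*x))/14


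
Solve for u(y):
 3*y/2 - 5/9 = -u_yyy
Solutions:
 u(y) = C1 + C2*y + C3*y^2 - y^4/16 + 5*y^3/54


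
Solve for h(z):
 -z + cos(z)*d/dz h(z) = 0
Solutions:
 h(z) = C1 + Integral(z/cos(z), z)


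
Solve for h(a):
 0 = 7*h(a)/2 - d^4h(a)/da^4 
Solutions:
 h(a) = C1*exp(-2^(3/4)*7^(1/4)*a/2) + C2*exp(2^(3/4)*7^(1/4)*a/2) + C3*sin(2^(3/4)*7^(1/4)*a/2) + C4*cos(2^(3/4)*7^(1/4)*a/2)


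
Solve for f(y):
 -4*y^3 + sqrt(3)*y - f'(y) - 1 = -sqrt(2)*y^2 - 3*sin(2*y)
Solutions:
 f(y) = C1 - y^4 + sqrt(2)*y^3/3 + sqrt(3)*y^2/2 - y - 3*cos(2*y)/2


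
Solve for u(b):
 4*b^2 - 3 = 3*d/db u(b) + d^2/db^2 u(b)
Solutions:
 u(b) = C1 + C2*exp(-3*b) + 4*b^3/9 - 4*b^2/9 - 19*b/27


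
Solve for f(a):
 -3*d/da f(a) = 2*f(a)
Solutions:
 f(a) = C1*exp(-2*a/3)


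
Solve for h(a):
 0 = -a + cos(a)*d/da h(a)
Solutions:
 h(a) = C1 + Integral(a/cos(a), a)


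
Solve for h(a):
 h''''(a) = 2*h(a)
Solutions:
 h(a) = C1*exp(-2^(1/4)*a) + C2*exp(2^(1/4)*a) + C3*sin(2^(1/4)*a) + C4*cos(2^(1/4)*a)


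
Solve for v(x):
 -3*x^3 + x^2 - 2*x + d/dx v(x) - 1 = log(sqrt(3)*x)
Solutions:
 v(x) = C1 + 3*x^4/4 - x^3/3 + x^2 + x*log(x) + x*log(3)/2


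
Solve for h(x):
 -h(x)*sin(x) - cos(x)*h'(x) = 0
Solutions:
 h(x) = C1*cos(x)


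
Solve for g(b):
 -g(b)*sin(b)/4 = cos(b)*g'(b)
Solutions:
 g(b) = C1*cos(b)^(1/4)


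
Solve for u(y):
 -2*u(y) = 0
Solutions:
 u(y) = 0


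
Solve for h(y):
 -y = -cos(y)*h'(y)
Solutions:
 h(y) = C1 + Integral(y/cos(y), y)


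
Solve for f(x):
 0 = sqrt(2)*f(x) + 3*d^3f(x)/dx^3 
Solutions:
 f(x) = C3*exp(-2^(1/6)*3^(2/3)*x/3) + (C1*sin(6^(1/6)*x/2) + C2*cos(6^(1/6)*x/2))*exp(2^(1/6)*3^(2/3)*x/6)


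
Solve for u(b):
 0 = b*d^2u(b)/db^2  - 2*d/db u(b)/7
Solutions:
 u(b) = C1 + C2*b^(9/7)


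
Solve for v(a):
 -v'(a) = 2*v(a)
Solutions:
 v(a) = C1*exp(-2*a)


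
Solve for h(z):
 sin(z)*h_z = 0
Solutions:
 h(z) = C1


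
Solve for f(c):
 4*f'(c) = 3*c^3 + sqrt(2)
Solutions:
 f(c) = C1 + 3*c^4/16 + sqrt(2)*c/4


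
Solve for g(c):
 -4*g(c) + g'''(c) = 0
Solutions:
 g(c) = C3*exp(2^(2/3)*c) + (C1*sin(2^(2/3)*sqrt(3)*c/2) + C2*cos(2^(2/3)*sqrt(3)*c/2))*exp(-2^(2/3)*c/2)


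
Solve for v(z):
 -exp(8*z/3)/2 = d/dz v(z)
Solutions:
 v(z) = C1 - 3*exp(8*z/3)/16


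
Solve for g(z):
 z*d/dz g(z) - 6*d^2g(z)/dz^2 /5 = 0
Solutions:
 g(z) = C1 + C2*erfi(sqrt(15)*z/6)


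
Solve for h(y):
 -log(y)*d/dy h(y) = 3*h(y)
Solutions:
 h(y) = C1*exp(-3*li(y))


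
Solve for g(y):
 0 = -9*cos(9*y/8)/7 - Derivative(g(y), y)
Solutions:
 g(y) = C1 - 8*sin(9*y/8)/7


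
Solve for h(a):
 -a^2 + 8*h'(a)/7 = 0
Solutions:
 h(a) = C1 + 7*a^3/24


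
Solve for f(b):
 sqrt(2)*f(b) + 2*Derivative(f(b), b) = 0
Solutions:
 f(b) = C1*exp(-sqrt(2)*b/2)


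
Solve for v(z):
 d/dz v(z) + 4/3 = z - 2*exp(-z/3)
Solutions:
 v(z) = C1 + z^2/2 - 4*z/3 + 6*exp(-z/3)


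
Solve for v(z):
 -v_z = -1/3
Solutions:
 v(z) = C1 + z/3


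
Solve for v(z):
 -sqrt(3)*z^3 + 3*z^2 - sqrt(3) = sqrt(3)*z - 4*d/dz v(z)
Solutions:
 v(z) = C1 + sqrt(3)*z^4/16 - z^3/4 + sqrt(3)*z^2/8 + sqrt(3)*z/4


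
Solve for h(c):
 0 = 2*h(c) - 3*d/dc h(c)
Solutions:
 h(c) = C1*exp(2*c/3)


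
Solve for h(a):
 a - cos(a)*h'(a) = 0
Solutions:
 h(a) = C1 + Integral(a/cos(a), a)


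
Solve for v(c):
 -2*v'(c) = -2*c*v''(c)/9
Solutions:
 v(c) = C1 + C2*c^10


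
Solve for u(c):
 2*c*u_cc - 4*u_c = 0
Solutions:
 u(c) = C1 + C2*c^3


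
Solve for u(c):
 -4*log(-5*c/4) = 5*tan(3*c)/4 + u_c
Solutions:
 u(c) = C1 - 4*c*log(-c) - 4*c*log(5) + 4*c + 8*c*log(2) + 5*log(cos(3*c))/12


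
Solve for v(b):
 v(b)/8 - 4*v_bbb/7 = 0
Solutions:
 v(b) = C3*exp(14^(1/3)*b/4) + (C1*sin(14^(1/3)*sqrt(3)*b/8) + C2*cos(14^(1/3)*sqrt(3)*b/8))*exp(-14^(1/3)*b/8)


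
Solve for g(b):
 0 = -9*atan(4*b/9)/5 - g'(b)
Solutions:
 g(b) = C1 - 9*b*atan(4*b/9)/5 + 81*log(16*b^2 + 81)/40


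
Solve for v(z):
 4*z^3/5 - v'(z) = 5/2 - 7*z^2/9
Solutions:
 v(z) = C1 + z^4/5 + 7*z^3/27 - 5*z/2


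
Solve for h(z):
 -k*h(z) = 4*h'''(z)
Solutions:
 h(z) = C1*exp(2^(1/3)*z*(-k)^(1/3)/2) + C2*exp(2^(1/3)*z*(-k)^(1/3)*(-1 + sqrt(3)*I)/4) + C3*exp(-2^(1/3)*z*(-k)^(1/3)*(1 + sqrt(3)*I)/4)


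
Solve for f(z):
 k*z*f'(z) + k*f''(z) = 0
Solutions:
 f(z) = C1 + C2*erf(sqrt(2)*z/2)


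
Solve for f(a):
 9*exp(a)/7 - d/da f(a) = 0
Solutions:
 f(a) = C1 + 9*exp(a)/7


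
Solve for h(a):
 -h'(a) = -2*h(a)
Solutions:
 h(a) = C1*exp(2*a)


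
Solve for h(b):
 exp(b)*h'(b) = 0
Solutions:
 h(b) = C1


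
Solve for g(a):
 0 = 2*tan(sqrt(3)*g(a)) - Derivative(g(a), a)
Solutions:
 g(a) = sqrt(3)*(pi - asin(C1*exp(2*sqrt(3)*a)))/3
 g(a) = sqrt(3)*asin(C1*exp(2*sqrt(3)*a))/3


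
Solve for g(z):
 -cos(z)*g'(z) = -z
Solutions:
 g(z) = C1 + Integral(z/cos(z), z)


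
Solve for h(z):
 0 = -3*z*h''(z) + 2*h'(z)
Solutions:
 h(z) = C1 + C2*z^(5/3)


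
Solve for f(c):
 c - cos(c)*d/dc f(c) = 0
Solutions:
 f(c) = C1 + Integral(c/cos(c), c)


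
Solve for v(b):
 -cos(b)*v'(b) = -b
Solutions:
 v(b) = C1 + Integral(b/cos(b), b)


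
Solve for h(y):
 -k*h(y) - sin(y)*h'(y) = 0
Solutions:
 h(y) = C1*exp(k*(-log(cos(y) - 1) + log(cos(y) + 1))/2)


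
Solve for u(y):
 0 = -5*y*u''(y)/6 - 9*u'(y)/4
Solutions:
 u(y) = C1 + C2/y^(17/10)


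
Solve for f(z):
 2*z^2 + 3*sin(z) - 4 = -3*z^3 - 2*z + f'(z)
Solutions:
 f(z) = C1 + 3*z^4/4 + 2*z^3/3 + z^2 - 4*z - 3*cos(z)


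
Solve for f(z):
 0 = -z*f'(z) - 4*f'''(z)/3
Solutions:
 f(z) = C1 + Integral(C2*airyai(-6^(1/3)*z/2) + C3*airybi(-6^(1/3)*z/2), z)


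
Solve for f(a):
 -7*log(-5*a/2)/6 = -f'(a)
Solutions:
 f(a) = C1 + 7*a*log(-a)/6 + 7*a*(-1 - log(2) + log(5))/6


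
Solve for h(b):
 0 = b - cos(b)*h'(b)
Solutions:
 h(b) = C1 + Integral(b/cos(b), b)


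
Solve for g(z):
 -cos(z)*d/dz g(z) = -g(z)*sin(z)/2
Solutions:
 g(z) = C1/sqrt(cos(z))


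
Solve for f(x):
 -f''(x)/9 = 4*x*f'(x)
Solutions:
 f(x) = C1 + C2*erf(3*sqrt(2)*x)


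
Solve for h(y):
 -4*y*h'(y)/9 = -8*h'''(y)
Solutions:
 h(y) = C1 + Integral(C2*airyai(12^(1/3)*y/6) + C3*airybi(12^(1/3)*y/6), y)


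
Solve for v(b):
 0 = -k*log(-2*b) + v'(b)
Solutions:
 v(b) = C1 + b*k*log(-b) + b*k*(-1 + log(2))


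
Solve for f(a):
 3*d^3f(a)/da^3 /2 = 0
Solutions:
 f(a) = C1 + C2*a + C3*a^2


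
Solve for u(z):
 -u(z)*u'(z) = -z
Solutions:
 u(z) = -sqrt(C1 + z^2)
 u(z) = sqrt(C1 + z^2)


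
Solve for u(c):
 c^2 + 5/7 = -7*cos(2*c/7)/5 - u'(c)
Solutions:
 u(c) = C1 - c^3/3 - 5*c/7 - 49*sin(c/7)*cos(c/7)/5


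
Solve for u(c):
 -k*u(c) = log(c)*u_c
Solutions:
 u(c) = C1*exp(-k*li(c))


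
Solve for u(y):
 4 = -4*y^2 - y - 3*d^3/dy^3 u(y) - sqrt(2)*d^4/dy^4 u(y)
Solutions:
 u(y) = C1 + C2*y + C3*y^2 + C4*exp(-3*sqrt(2)*y/2) - y^5/45 + y^4*(-3 + 8*sqrt(2))/216 + y^3*(-52 + 3*sqrt(2))/162


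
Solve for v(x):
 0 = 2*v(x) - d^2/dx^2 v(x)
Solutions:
 v(x) = C1*exp(-sqrt(2)*x) + C2*exp(sqrt(2)*x)


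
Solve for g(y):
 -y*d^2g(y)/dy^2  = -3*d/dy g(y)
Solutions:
 g(y) = C1 + C2*y^4


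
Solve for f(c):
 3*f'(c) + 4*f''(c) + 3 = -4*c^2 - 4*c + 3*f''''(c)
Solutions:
 f(c) = C1 + C2*exp(-2^(1/3)*c*(8/(sqrt(473) + 27)^(1/3) + 2^(1/3)*(sqrt(473) + 27)^(1/3))/12)*sin(2^(1/3)*sqrt(3)*c*(-2^(1/3)*(sqrt(473) + 27)^(1/3) + 8/(sqrt(473) + 27)^(1/3))/12) + C3*exp(-2^(1/3)*c*(8/(sqrt(473) + 27)^(1/3) + 2^(1/3)*(sqrt(473) + 27)^(1/3))/12)*cos(2^(1/3)*sqrt(3)*c*(-2^(1/3)*(sqrt(473) + 27)^(1/3) + 8/(sqrt(473) + 27)^(1/3))/12) + C4*exp(2^(1/3)*c*(8/(sqrt(473) + 27)^(1/3) + 2^(1/3)*(sqrt(473) + 27)^(1/3))/6) - 4*c^3/9 + 10*c^2/9 - 107*c/27


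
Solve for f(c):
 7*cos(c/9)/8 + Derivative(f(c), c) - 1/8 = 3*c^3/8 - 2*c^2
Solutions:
 f(c) = C1 + 3*c^4/32 - 2*c^3/3 + c/8 - 63*sin(c/9)/8


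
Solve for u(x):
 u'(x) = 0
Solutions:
 u(x) = C1


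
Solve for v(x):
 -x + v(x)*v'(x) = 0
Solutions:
 v(x) = -sqrt(C1 + x^2)
 v(x) = sqrt(C1 + x^2)


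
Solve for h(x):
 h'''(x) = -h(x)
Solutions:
 h(x) = C3*exp(-x) + (C1*sin(sqrt(3)*x/2) + C2*cos(sqrt(3)*x/2))*exp(x/2)


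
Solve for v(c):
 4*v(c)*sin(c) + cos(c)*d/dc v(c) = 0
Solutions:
 v(c) = C1*cos(c)^4


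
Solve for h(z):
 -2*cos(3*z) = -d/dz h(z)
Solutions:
 h(z) = C1 + 2*sin(3*z)/3


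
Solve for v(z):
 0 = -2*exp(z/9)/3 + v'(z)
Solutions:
 v(z) = C1 + 6*exp(z/9)


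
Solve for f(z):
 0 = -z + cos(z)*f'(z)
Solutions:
 f(z) = C1 + Integral(z/cos(z), z)


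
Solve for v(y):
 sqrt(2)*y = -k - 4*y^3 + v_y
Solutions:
 v(y) = C1 + k*y + y^4 + sqrt(2)*y^2/2


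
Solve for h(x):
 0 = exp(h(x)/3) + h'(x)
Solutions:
 h(x) = 3*log(1/(C1 + x)) + 3*log(3)


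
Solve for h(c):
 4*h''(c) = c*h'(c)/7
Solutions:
 h(c) = C1 + C2*erfi(sqrt(14)*c/28)


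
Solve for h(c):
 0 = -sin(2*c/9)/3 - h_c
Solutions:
 h(c) = C1 + 3*cos(2*c/9)/2


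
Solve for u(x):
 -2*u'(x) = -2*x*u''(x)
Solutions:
 u(x) = C1 + C2*x^2


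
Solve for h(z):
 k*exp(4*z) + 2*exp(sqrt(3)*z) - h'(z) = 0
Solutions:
 h(z) = C1 + k*exp(4*z)/4 + 2*sqrt(3)*exp(sqrt(3)*z)/3


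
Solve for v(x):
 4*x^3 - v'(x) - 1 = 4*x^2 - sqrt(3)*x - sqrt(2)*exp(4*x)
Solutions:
 v(x) = C1 + x^4 - 4*x^3/3 + sqrt(3)*x^2/2 - x + sqrt(2)*exp(4*x)/4


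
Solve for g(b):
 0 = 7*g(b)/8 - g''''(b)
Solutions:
 g(b) = C1*exp(-14^(1/4)*b/2) + C2*exp(14^(1/4)*b/2) + C3*sin(14^(1/4)*b/2) + C4*cos(14^(1/4)*b/2)


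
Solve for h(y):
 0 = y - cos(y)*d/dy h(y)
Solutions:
 h(y) = C1 + Integral(y/cos(y), y)


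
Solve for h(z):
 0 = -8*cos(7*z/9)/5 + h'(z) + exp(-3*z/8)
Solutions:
 h(z) = C1 + 72*sin(7*z/9)/35 + 8*exp(-3*z/8)/3


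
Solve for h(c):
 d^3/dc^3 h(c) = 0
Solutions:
 h(c) = C1 + C2*c + C3*c^2


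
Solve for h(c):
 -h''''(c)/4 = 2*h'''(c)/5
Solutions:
 h(c) = C1 + C2*c + C3*c^2 + C4*exp(-8*c/5)


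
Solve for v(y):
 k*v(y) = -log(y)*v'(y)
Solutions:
 v(y) = C1*exp(-k*li(y))


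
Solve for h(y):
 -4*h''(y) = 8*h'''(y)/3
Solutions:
 h(y) = C1 + C2*y + C3*exp(-3*y/2)


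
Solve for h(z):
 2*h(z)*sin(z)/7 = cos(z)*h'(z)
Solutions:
 h(z) = C1/cos(z)^(2/7)


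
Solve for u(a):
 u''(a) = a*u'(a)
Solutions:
 u(a) = C1 + C2*erfi(sqrt(2)*a/2)


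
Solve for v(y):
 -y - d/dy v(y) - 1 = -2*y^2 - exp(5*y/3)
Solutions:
 v(y) = C1 + 2*y^3/3 - y^2/2 - y + 3*exp(5*y/3)/5


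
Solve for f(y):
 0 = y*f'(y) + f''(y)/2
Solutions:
 f(y) = C1 + C2*erf(y)


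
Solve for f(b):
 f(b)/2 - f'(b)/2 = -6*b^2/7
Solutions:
 f(b) = C1*exp(b) - 12*b^2/7 - 24*b/7 - 24/7


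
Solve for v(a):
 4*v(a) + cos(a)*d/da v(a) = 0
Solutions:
 v(a) = C1*(sin(a)^2 - 2*sin(a) + 1)/(sin(a)^2 + 2*sin(a) + 1)


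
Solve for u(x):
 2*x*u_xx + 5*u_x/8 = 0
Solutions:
 u(x) = C1 + C2*x^(11/16)


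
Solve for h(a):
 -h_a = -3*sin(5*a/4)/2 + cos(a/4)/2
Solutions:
 h(a) = C1 - 2*sin(a/4) - 6*cos(5*a/4)/5


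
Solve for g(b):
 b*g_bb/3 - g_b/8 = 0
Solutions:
 g(b) = C1 + C2*b^(11/8)


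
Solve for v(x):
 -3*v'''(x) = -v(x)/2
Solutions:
 v(x) = C3*exp(6^(2/3)*x/6) + (C1*sin(2^(2/3)*3^(1/6)*x/4) + C2*cos(2^(2/3)*3^(1/6)*x/4))*exp(-6^(2/3)*x/12)


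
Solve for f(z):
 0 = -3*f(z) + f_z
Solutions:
 f(z) = C1*exp(3*z)


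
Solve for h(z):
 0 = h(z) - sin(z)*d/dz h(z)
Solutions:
 h(z) = C1*sqrt(cos(z) - 1)/sqrt(cos(z) + 1)


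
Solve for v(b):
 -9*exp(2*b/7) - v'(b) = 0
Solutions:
 v(b) = C1 - 63*exp(2*b/7)/2


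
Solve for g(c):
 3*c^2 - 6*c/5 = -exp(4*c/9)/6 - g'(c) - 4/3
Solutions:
 g(c) = C1 - c^3 + 3*c^2/5 - 4*c/3 - 3*exp(4*c/9)/8


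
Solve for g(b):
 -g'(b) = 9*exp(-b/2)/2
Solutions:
 g(b) = C1 + 9*exp(-b/2)


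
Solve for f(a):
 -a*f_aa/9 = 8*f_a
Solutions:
 f(a) = C1 + C2/a^71


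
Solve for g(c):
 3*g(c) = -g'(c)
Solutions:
 g(c) = C1*exp(-3*c)


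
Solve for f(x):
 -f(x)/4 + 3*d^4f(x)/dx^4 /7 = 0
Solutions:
 f(x) = C1*exp(-sqrt(2)*3^(3/4)*7^(1/4)*x/6) + C2*exp(sqrt(2)*3^(3/4)*7^(1/4)*x/6) + C3*sin(sqrt(2)*3^(3/4)*7^(1/4)*x/6) + C4*cos(sqrt(2)*3^(3/4)*7^(1/4)*x/6)


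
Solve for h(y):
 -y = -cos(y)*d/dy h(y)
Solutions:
 h(y) = C1 + Integral(y/cos(y), y)


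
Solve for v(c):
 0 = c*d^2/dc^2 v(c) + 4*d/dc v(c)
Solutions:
 v(c) = C1 + C2/c^3


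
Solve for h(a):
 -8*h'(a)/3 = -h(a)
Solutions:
 h(a) = C1*exp(3*a/8)


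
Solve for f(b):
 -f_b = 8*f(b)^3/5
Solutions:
 f(b) = -sqrt(10)*sqrt(-1/(C1 - 8*b))/2
 f(b) = sqrt(10)*sqrt(-1/(C1 - 8*b))/2


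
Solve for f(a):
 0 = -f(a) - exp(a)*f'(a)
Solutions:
 f(a) = C1*exp(exp(-a))


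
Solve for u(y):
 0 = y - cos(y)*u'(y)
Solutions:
 u(y) = C1 + Integral(y/cos(y), y)


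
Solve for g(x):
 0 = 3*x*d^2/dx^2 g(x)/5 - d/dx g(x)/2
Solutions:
 g(x) = C1 + C2*x^(11/6)


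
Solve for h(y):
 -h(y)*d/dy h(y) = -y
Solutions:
 h(y) = -sqrt(C1 + y^2)
 h(y) = sqrt(C1 + y^2)


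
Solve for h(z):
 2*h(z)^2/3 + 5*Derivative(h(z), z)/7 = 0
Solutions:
 h(z) = 15/(C1 + 14*z)


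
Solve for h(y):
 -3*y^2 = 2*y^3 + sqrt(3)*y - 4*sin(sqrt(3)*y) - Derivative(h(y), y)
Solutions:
 h(y) = C1 + y^4/2 + y^3 + sqrt(3)*y^2/2 + 4*sqrt(3)*cos(sqrt(3)*y)/3


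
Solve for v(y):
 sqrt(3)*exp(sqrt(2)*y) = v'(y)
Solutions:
 v(y) = C1 + sqrt(6)*exp(sqrt(2)*y)/2


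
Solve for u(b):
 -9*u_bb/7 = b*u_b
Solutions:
 u(b) = C1 + C2*erf(sqrt(14)*b/6)


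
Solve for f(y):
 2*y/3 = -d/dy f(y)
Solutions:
 f(y) = C1 - y^2/3


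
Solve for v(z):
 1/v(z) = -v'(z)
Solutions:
 v(z) = -sqrt(C1 - 2*z)
 v(z) = sqrt(C1 - 2*z)


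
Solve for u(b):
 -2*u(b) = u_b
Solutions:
 u(b) = C1*exp(-2*b)


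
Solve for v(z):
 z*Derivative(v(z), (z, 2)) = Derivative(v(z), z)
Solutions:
 v(z) = C1 + C2*z^2


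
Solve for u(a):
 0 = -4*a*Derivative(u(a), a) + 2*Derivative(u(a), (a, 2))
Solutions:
 u(a) = C1 + C2*erfi(a)


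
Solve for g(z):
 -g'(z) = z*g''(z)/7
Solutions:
 g(z) = C1 + C2/z^6


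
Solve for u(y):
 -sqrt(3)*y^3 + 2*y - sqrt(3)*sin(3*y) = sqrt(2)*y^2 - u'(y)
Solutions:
 u(y) = C1 + sqrt(3)*y^4/4 + sqrt(2)*y^3/3 - y^2 - sqrt(3)*cos(3*y)/3


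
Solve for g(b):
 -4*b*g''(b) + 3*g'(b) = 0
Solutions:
 g(b) = C1 + C2*b^(7/4)


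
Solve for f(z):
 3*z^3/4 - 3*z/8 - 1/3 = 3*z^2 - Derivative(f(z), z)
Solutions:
 f(z) = C1 - 3*z^4/16 + z^3 + 3*z^2/16 + z/3


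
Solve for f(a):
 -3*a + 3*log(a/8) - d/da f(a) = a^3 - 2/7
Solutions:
 f(a) = C1 - a^4/4 - 3*a^2/2 + 3*a*log(a) - 9*a*log(2) - 19*a/7


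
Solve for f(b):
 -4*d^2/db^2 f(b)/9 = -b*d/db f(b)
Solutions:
 f(b) = C1 + C2*erfi(3*sqrt(2)*b/4)


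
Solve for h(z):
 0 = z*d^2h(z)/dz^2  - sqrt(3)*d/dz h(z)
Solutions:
 h(z) = C1 + C2*z^(1 + sqrt(3))


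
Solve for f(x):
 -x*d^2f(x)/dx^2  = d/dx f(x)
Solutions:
 f(x) = C1 + C2*log(x)


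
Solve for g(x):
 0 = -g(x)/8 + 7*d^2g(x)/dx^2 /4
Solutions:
 g(x) = C1*exp(-sqrt(14)*x/14) + C2*exp(sqrt(14)*x/14)


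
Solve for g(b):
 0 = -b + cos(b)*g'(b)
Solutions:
 g(b) = C1 + Integral(b/cos(b), b)


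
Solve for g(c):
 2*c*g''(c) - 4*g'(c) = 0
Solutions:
 g(c) = C1 + C2*c^3


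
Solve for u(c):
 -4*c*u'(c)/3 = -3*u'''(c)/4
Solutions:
 u(c) = C1 + Integral(C2*airyai(2*6^(1/3)*c/3) + C3*airybi(2*6^(1/3)*c/3), c)


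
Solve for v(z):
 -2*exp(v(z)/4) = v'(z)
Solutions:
 v(z) = 4*log(1/(C1 + 2*z)) + 8*log(2)


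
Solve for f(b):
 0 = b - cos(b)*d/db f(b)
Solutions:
 f(b) = C1 + Integral(b/cos(b), b)


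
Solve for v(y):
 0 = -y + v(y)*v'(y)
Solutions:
 v(y) = -sqrt(C1 + y^2)
 v(y) = sqrt(C1 + y^2)


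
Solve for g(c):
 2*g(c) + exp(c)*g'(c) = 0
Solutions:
 g(c) = C1*exp(2*exp(-c))


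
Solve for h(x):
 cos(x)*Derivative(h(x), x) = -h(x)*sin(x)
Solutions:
 h(x) = C1*cos(x)


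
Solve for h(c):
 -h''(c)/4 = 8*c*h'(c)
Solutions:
 h(c) = C1 + C2*erf(4*c)


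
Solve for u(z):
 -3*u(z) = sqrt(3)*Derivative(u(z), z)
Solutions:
 u(z) = C1*exp(-sqrt(3)*z)


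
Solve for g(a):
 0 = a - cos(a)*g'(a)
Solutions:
 g(a) = C1 + Integral(a/cos(a), a)


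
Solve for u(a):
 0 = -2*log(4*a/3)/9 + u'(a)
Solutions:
 u(a) = C1 + 2*a*log(a)/9 - 2*a*log(3)/9 - 2*a/9 + 4*a*log(2)/9


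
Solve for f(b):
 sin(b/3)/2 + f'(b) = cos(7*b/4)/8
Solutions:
 f(b) = C1 + sin(7*b/4)/14 + 3*cos(b/3)/2


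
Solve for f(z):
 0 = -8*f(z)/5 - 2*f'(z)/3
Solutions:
 f(z) = C1*exp(-12*z/5)


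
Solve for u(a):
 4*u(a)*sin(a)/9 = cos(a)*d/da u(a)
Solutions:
 u(a) = C1/cos(a)^(4/9)


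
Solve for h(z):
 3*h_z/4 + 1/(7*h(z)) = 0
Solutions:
 h(z) = -sqrt(C1 - 168*z)/21
 h(z) = sqrt(C1 - 168*z)/21


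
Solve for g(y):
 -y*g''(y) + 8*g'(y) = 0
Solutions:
 g(y) = C1 + C2*y^9


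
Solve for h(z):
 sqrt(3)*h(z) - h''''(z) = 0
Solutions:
 h(z) = C1*exp(-3^(1/8)*z) + C2*exp(3^(1/8)*z) + C3*sin(3^(1/8)*z) + C4*cos(3^(1/8)*z)


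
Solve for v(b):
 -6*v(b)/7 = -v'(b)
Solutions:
 v(b) = C1*exp(6*b/7)


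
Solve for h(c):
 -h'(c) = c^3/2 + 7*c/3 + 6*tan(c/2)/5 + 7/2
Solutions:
 h(c) = C1 - c^4/8 - 7*c^2/6 - 7*c/2 + 12*log(cos(c/2))/5


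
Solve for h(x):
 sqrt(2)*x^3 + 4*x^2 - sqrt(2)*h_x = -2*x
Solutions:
 h(x) = C1 + x^4/4 + 2*sqrt(2)*x^3/3 + sqrt(2)*x^2/2


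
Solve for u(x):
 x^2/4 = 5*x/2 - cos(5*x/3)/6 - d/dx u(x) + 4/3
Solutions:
 u(x) = C1 - x^3/12 + 5*x^2/4 + 4*x/3 - sin(5*x/3)/10


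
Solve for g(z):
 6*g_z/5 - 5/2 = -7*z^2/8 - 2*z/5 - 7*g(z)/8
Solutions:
 g(z) = C1*exp(-35*z/48) - z^2 + 16*z/7 - 68/245


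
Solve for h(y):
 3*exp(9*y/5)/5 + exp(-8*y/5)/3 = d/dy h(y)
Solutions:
 h(y) = C1 + exp(9*y/5)/3 - 5*exp(-8*y/5)/24


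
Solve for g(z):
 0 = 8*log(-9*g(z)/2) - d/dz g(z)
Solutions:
 -Integral(1/(log(-_y) - log(2) + 2*log(3)), (_y, g(z)))/8 = C1 - z


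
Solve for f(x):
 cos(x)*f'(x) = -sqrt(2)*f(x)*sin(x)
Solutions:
 f(x) = C1*cos(x)^(sqrt(2))


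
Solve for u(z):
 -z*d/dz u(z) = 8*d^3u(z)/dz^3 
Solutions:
 u(z) = C1 + Integral(C2*airyai(-z/2) + C3*airybi(-z/2), z)


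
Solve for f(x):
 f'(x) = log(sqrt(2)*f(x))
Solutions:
 -2*Integral(1/(2*log(_y) + log(2)), (_y, f(x))) = C1 - x


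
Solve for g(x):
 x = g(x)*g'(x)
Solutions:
 g(x) = -sqrt(C1 + x^2)
 g(x) = sqrt(C1 + x^2)


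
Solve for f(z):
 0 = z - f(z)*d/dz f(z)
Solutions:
 f(z) = -sqrt(C1 + z^2)
 f(z) = sqrt(C1 + z^2)


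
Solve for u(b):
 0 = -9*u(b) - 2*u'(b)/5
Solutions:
 u(b) = C1*exp(-45*b/2)


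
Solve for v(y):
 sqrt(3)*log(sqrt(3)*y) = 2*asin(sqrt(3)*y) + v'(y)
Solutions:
 v(y) = C1 + sqrt(3)*y*(log(y) - 1) - 2*y*asin(sqrt(3)*y) + sqrt(3)*y*log(3)/2 - 2*sqrt(3)*sqrt(1 - 3*y^2)/3


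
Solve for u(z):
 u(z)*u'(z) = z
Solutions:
 u(z) = -sqrt(C1 + z^2)
 u(z) = sqrt(C1 + z^2)


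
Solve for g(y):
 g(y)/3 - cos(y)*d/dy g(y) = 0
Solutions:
 g(y) = C1*(sin(y) + 1)^(1/6)/(sin(y) - 1)^(1/6)


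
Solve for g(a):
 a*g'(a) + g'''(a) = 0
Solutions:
 g(a) = C1 + Integral(C2*airyai(-a) + C3*airybi(-a), a)


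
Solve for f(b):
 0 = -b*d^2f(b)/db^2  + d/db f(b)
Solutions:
 f(b) = C1 + C2*b^2


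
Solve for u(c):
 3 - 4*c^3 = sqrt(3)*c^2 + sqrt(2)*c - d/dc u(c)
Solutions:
 u(c) = C1 + c^4 + sqrt(3)*c^3/3 + sqrt(2)*c^2/2 - 3*c


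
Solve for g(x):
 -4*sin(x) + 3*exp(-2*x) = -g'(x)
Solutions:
 g(x) = C1 - 4*cos(x) + 3*exp(-2*x)/2


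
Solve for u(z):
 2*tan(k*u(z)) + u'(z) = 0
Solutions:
 u(z) = Piecewise((-asin(exp(C1*k - 2*k*z))/k + pi/k, Ne(k, 0)), (nan, True))
 u(z) = Piecewise((asin(exp(C1*k - 2*k*z))/k, Ne(k, 0)), (nan, True))


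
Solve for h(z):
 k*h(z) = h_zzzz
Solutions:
 h(z) = C1*exp(-k^(1/4)*z) + C2*exp(k^(1/4)*z) + C3*exp(-I*k^(1/4)*z) + C4*exp(I*k^(1/4)*z)


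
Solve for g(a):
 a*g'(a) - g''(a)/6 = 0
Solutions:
 g(a) = C1 + C2*erfi(sqrt(3)*a)


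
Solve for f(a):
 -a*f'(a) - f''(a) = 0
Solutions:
 f(a) = C1 + C2*erf(sqrt(2)*a/2)


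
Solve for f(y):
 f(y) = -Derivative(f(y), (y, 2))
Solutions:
 f(y) = C1*sin(y) + C2*cos(y)


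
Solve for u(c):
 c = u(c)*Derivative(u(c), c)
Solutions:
 u(c) = -sqrt(C1 + c^2)
 u(c) = sqrt(C1 + c^2)


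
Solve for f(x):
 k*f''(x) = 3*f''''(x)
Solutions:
 f(x) = C1 + C2*x + C3*exp(-sqrt(3)*sqrt(k)*x/3) + C4*exp(sqrt(3)*sqrt(k)*x/3)


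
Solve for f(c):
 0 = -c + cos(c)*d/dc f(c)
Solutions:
 f(c) = C1 + Integral(c/cos(c), c)


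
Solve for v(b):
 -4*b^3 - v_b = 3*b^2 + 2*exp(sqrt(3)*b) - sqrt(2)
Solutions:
 v(b) = C1 - b^4 - b^3 + sqrt(2)*b - 2*sqrt(3)*exp(sqrt(3)*b)/3


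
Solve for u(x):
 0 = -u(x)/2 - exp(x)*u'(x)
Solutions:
 u(x) = C1*exp(exp(-x)/2)
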